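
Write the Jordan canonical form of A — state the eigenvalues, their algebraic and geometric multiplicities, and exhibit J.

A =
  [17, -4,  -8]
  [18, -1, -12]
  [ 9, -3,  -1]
J_2(5) ⊕ J_1(5)

The characteristic polynomial is
  det(x·I − A) = x^3 - 15*x^2 + 75*x - 125 = (x - 5)^3

Eigenvalues and multiplicities (the geometric multiplicity of λ is n − rank(A − λI), which equals the number of Jordan blocks for λ):
  λ = 5: algebraic multiplicity = 3, geometric multiplicity = 2

Determining the block sizes for each eigenvalue:
  λ = 5: 2 blocks summing to 3 forces exactly one block of size 2 and the rest size 1 → block sizes [2, 1]

Assembling the blocks gives a Jordan form
J =
  [5, 1, 0]
  [0, 5, 0]
  [0, 0, 5]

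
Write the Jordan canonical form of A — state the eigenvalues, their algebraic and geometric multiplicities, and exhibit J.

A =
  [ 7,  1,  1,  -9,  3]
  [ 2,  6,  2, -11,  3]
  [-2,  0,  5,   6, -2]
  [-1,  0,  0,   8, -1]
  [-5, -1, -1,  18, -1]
J_3(5) ⊕ J_2(5)

The characteristic polynomial is
  det(x·I − A) = x^5 - 25*x^4 + 250*x^3 - 1250*x^2 + 3125*x - 3125 = (x - 5)^5

Eigenvalues and multiplicities (the geometric multiplicity of λ is n − rank(A − λI), which equals the number of Jordan blocks for λ):
  λ = 5: algebraic multiplicity = 5, geometric multiplicity = 2

Determining the block sizes for each eigenvalue:
  λ = 5: with am = 5 and gm = 2, the partition is not yet determined (e.g. several partitions of 5 into 2 parts exist). Let N = A − (5)·I. Computing rank(N^1) = 3, rank(N^2) = 1, rank(N^3) = 0; the number of blocks of size ≥ j is rank(N^{j−1}) − rank(N^j), giving [2, 2, 1]. So we have 1 block(s) of size 3, 1 block(s) of size 2 → block sizes [3, 2]

Assembling the blocks gives a Jordan form
J =
  [5, 1, 0, 0, 0]
  [0, 5, 1, 0, 0]
  [0, 0, 5, 0, 0]
  [0, 0, 0, 5, 1]
  [0, 0, 0, 0, 5]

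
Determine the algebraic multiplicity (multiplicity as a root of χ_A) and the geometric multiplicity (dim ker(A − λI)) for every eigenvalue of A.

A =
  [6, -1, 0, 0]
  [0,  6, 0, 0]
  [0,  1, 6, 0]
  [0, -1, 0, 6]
λ = 6: alg = 4, geom = 3

Step 1 — factor the characteristic polynomial to read off the algebraic multiplicities:
  χ_A(x) = (x - 6)^4

Step 2 — compute geometric multiplicities via the rank-nullity identity g(λ) = n − rank(A − λI):
  rank(A − (6)·I) = 1, so dim ker(A − (6)·I) = n − 1 = 3

Summary:
  λ = 6: algebraic multiplicity = 4, geometric multiplicity = 3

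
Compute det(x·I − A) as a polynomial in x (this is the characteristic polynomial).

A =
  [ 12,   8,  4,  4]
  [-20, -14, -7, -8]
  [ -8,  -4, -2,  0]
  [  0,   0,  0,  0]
x^4 + 4*x^3

Expanding det(x·I − A) (e.g. by cofactor expansion or by noting that A is similar to its Jordan form J, which has the same characteristic polynomial as A) gives
  χ_A(x) = x^4 + 4*x^3
which factors as x^3*(x + 4). The eigenvalues (with algebraic multiplicities) are λ = -4 with multiplicity 1, λ = 0 with multiplicity 3.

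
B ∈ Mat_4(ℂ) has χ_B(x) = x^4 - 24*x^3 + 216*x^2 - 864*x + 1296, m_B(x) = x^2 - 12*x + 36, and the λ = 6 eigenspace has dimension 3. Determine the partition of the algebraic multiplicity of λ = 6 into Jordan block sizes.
Block sizes for λ = 6: [2, 1, 1]

Step 1 — from the characteristic polynomial, algebraic multiplicity of λ = 6 is 4. From dim ker(B − (6)·I) = 3, there are exactly 3 Jordan blocks for λ = 6.
Step 2 — from the minimal polynomial, the factor (x − 6)^2 tells us the largest block for λ = 6 has size 2.
Step 3 — with total size 4, 3 blocks, and largest block 2, the block sizes (in nonincreasing order) are [2, 1, 1].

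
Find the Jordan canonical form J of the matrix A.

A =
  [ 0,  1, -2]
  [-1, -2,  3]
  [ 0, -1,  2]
J_3(0)

The characteristic polynomial is
  det(x·I − A) = x^3

Eigenvalues and multiplicities (the geometric multiplicity of λ is n − rank(A − λI), which equals the number of Jordan blocks for λ):
  λ = 0: algebraic multiplicity = 3, geometric multiplicity = 1

Determining the block sizes for each eigenvalue:
  λ = 0: one block (gm = 1), so the single block has size am = 3 → block sizes [3]

Assembling the blocks gives a Jordan form
J =
  [0, 1, 0]
  [0, 0, 1]
  [0, 0, 0]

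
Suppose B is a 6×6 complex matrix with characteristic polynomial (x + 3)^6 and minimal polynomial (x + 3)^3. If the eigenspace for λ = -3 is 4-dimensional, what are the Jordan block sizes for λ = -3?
Block sizes for λ = -3: [3, 1, 1, 1]

Step 1 — from the characteristic polynomial, algebraic multiplicity of λ = -3 is 6. From dim ker(B − (-3)·I) = 4, there are exactly 4 Jordan blocks for λ = -3.
Step 2 — from the minimal polynomial, the factor (x + 3)^3 tells us the largest block for λ = -3 has size 3.
Step 3 — with total size 6, 4 blocks, and largest block 3, the block sizes (in nonincreasing order) are [3, 1, 1, 1].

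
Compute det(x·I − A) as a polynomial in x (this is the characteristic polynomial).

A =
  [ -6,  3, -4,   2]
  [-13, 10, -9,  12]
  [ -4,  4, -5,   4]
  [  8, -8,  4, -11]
x^4 + 12*x^3 + 54*x^2 + 108*x + 81

Expanding det(x·I − A) (e.g. by cofactor expansion or by noting that A is similar to its Jordan form J, which has the same characteristic polynomial as A) gives
  χ_A(x) = x^4 + 12*x^3 + 54*x^2 + 108*x + 81
which factors as (x + 3)^4. The eigenvalues (with algebraic multiplicities) are λ = -3 with multiplicity 4.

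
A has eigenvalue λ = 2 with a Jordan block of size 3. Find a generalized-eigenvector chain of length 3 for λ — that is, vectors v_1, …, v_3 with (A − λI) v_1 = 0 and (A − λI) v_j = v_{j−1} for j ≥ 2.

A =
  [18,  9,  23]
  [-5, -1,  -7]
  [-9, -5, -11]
A Jordan chain for λ = 2 of length 3:
v_1 = (4, -2, -2)ᵀ
v_2 = (16, -5, -9)ᵀ
v_3 = (1, 0, 0)ᵀ

Let N = A − (2)·I. We want v_3 with N^3 v_3 = 0 but N^2 v_3 ≠ 0; then v_{j-1} := N · v_j for j = 3, …, 2.

Pick v_3 = (1, 0, 0)ᵀ.
Then v_2 = N · v_3 = (16, -5, -9)ᵀ.
Then v_1 = N · v_2 = (4, -2, -2)ᵀ.

Sanity check: (A − (2)·I) v_1 = (0, 0, 0)ᵀ = 0. ✓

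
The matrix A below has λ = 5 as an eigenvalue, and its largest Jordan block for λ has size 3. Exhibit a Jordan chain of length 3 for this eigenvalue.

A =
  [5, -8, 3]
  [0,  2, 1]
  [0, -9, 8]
A Jordan chain for λ = 5 of length 3:
v_1 = (-3, 0, 0)ᵀ
v_2 = (-8, -3, -9)ᵀ
v_3 = (0, 1, 0)ᵀ

Let N = A − (5)·I. We want v_3 with N^3 v_3 = 0 but N^2 v_3 ≠ 0; then v_{j-1} := N · v_j for j = 3, …, 2.

Pick v_3 = (0, 1, 0)ᵀ.
Then v_2 = N · v_3 = (-8, -3, -9)ᵀ.
Then v_1 = N · v_2 = (-3, 0, 0)ᵀ.

Sanity check: (A − (5)·I) v_1 = (0, 0, 0)ᵀ = 0. ✓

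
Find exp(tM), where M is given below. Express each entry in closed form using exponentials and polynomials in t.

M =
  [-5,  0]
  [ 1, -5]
e^{tM} =
  [exp(-5*t), 0]
  [t*exp(-5*t), exp(-5*t)]

Strategy: write M = P · J · P⁻¹ where J is a Jordan canonical form, so e^{tM} = P · e^{tJ} · P⁻¹, and e^{tJ} can be computed block-by-block.

M has Jordan form
J =
  [-5,  1]
  [ 0, -5]
(up to reordering of blocks).

Per-block formulas:
  For a 2×2 Jordan block J_2(-5): exp(t · J_2(-5)) = e^(-5t)·(I + t·N), where N is the 2×2 nilpotent shift.

After assembling e^{tJ} and conjugating by P, we get:

e^{tM} =
  [exp(-5*t), 0]
  [t*exp(-5*t), exp(-5*t)]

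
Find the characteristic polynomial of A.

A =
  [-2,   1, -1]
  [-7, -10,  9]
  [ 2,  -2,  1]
x^3 + 11*x^2 + 35*x + 25

Expanding det(x·I − A) (e.g. by cofactor expansion or by noting that A is similar to its Jordan form J, which has the same characteristic polynomial as A) gives
  χ_A(x) = x^3 + 11*x^2 + 35*x + 25
which factors as (x + 1)*(x + 5)^2. The eigenvalues (with algebraic multiplicities) are λ = -5 with multiplicity 2, λ = -1 with multiplicity 1.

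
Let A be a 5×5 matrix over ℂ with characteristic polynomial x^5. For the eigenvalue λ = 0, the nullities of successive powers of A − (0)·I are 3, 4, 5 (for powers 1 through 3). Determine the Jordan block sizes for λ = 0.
Block sizes for λ = 0: [3, 1, 1]

From the dimensions of kernels of powers, the number of Jordan blocks of size at least j is d_j − d_{j−1} where d_j = dim ker(N^j) (with d_0 = 0). Computing the differences gives [3, 1, 1].
The number of blocks of size exactly k is (#blocks of size ≥ k) − (#blocks of size ≥ k + 1), so the partition is: 2 block(s) of size 1, 1 block(s) of size 3.
In nonincreasing order the block sizes are [3, 1, 1].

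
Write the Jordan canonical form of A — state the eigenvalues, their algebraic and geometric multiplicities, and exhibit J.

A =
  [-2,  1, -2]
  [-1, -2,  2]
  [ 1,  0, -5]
J_3(-3)

The characteristic polynomial is
  det(x·I − A) = x^3 + 9*x^2 + 27*x + 27 = (x + 3)^3

Eigenvalues and multiplicities (the geometric multiplicity of λ is n − rank(A − λI), which equals the number of Jordan blocks for λ):
  λ = -3: algebraic multiplicity = 3, geometric multiplicity = 1

Determining the block sizes for each eigenvalue:
  λ = -3: one block (gm = 1), so the single block has size am = 3 → block sizes [3]

Assembling the blocks gives a Jordan form
J =
  [-3,  1,  0]
  [ 0, -3,  1]
  [ 0,  0, -3]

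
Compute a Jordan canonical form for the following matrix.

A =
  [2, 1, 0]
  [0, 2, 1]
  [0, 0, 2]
J_3(2)

The characteristic polynomial is
  det(x·I − A) = x^3 - 6*x^2 + 12*x - 8 = (x - 2)^3

Eigenvalues and multiplicities (the geometric multiplicity of λ is n − rank(A − λI), which equals the number of Jordan blocks for λ):
  λ = 2: algebraic multiplicity = 3, geometric multiplicity = 1

Determining the block sizes for each eigenvalue:
  λ = 2: one block (gm = 1), so the single block has size am = 3 → block sizes [3]

Assembling the blocks gives a Jordan form
J =
  [2, 1, 0]
  [0, 2, 1]
  [0, 0, 2]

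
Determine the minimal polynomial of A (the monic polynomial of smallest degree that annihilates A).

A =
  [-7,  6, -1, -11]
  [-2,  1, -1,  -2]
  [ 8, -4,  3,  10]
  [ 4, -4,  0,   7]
x^2 - 2*x + 1

The characteristic polynomial is χ_A(x) = (x - 1)^4, so the eigenvalues are known. The minimal polynomial is
  m_A(x) = Π_λ (x − λ)^{k_λ}
where k_λ is the size of the *largest* Jordan block for λ (equivalently, the smallest k with (A − λI)^k v = 0 for every generalised eigenvector v of λ).

  λ = 1: largest Jordan block has size 2, contributing (x − 1)^2

So m_A(x) = (x - 1)^2 = x^2 - 2*x + 1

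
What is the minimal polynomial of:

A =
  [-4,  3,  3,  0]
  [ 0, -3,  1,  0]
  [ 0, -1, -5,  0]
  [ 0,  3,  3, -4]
x^2 + 8*x + 16

The characteristic polynomial is χ_A(x) = (x + 4)^4, so the eigenvalues are known. The minimal polynomial is
  m_A(x) = Π_λ (x − λ)^{k_λ}
where k_λ is the size of the *largest* Jordan block for λ (equivalently, the smallest k with (A − λI)^k v = 0 for every generalised eigenvector v of λ).

  λ = -4: largest Jordan block has size 2, contributing (x + 4)^2

So m_A(x) = (x + 4)^2 = x^2 + 8*x + 16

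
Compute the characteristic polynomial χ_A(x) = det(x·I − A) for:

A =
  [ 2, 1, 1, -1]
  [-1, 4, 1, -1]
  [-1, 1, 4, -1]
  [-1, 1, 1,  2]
x^4 - 12*x^3 + 54*x^2 - 108*x + 81

Expanding det(x·I − A) (e.g. by cofactor expansion or by noting that A is similar to its Jordan form J, which has the same characteristic polynomial as A) gives
  χ_A(x) = x^4 - 12*x^3 + 54*x^2 - 108*x + 81
which factors as (x - 3)^4. The eigenvalues (with algebraic multiplicities) are λ = 3 with multiplicity 4.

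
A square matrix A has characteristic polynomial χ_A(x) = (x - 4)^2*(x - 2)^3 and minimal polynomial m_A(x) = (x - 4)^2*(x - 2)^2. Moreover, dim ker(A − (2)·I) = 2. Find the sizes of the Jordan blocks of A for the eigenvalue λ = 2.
Block sizes for λ = 2: [2, 1]

Step 1 — from the characteristic polynomial, algebraic multiplicity of λ = 2 is 3. From dim ker(A − (2)·I) = 2, there are exactly 2 Jordan blocks for λ = 2.
Step 2 — from the minimal polynomial, the factor (x − 2)^2 tells us the largest block for λ = 2 has size 2.
Step 3 — with total size 3, 2 blocks, and largest block 2, the block sizes (in nonincreasing order) are [2, 1].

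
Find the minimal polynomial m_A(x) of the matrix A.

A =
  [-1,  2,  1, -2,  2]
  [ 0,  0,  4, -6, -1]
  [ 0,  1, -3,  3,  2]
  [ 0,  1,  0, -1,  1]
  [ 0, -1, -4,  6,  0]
x^3 + 3*x^2 + 3*x + 1

The characteristic polynomial is χ_A(x) = (x + 1)^5, so the eigenvalues are known. The minimal polynomial is
  m_A(x) = Π_λ (x − λ)^{k_λ}
where k_λ is the size of the *largest* Jordan block for λ (equivalently, the smallest k with (A − λI)^k v = 0 for every generalised eigenvector v of λ).

  λ = -1: largest Jordan block has size 3, contributing (x + 1)^3

So m_A(x) = (x + 1)^3 = x^3 + 3*x^2 + 3*x + 1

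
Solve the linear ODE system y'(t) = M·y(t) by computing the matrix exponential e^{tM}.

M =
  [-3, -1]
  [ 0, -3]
e^{tM} =
  [exp(-3*t), -t*exp(-3*t)]
  [0, exp(-3*t)]

Strategy: write M = P · J · P⁻¹ where J is a Jordan canonical form, so e^{tM} = P · e^{tJ} · P⁻¹, and e^{tJ} can be computed block-by-block.

M has Jordan form
J =
  [-3,  1]
  [ 0, -3]
(up to reordering of blocks).

Per-block formulas:
  For a 2×2 Jordan block J_2(-3): exp(t · J_2(-3)) = e^(-3t)·(I + t·N), where N is the 2×2 nilpotent shift.

After assembling e^{tJ} and conjugating by P, we get:

e^{tM} =
  [exp(-3*t), -t*exp(-3*t)]
  [0, exp(-3*t)]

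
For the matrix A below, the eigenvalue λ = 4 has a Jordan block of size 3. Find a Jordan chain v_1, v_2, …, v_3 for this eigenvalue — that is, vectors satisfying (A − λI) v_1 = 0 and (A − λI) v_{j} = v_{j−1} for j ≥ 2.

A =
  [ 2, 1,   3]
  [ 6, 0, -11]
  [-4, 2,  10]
A Jordan chain for λ = 4 of length 3:
v_1 = (-2, 8, -4)ᵀ
v_2 = (-2, 6, -4)ᵀ
v_3 = (1, 0, 0)ᵀ

Let N = A − (4)·I. We want v_3 with N^3 v_3 = 0 but N^2 v_3 ≠ 0; then v_{j-1} := N · v_j for j = 3, …, 2.

Pick v_3 = (1, 0, 0)ᵀ.
Then v_2 = N · v_3 = (-2, 6, -4)ᵀ.
Then v_1 = N · v_2 = (-2, 8, -4)ᵀ.

Sanity check: (A − (4)·I) v_1 = (0, 0, 0)ᵀ = 0. ✓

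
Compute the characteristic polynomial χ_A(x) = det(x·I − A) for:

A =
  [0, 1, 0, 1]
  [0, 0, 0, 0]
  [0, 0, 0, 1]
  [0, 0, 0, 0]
x^4

Expanding det(x·I − A) (e.g. by cofactor expansion or by noting that A is similar to its Jordan form J, which has the same characteristic polynomial as A) gives
  χ_A(x) = x^4
which factors as x^4. The eigenvalues (with algebraic multiplicities) are λ = 0 with multiplicity 4.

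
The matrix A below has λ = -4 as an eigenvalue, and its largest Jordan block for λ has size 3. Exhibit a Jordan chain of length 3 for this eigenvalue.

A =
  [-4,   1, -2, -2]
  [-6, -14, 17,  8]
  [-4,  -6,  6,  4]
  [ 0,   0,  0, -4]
A Jordan chain for λ = -4 of length 3:
v_1 = (2, -8, -4, 0)ᵀ
v_2 = (0, -6, -4, 0)ᵀ
v_3 = (1, 0, 0, 0)ᵀ

Let N = A − (-4)·I. We want v_3 with N^3 v_3 = 0 but N^2 v_3 ≠ 0; then v_{j-1} := N · v_j for j = 3, …, 2.

Pick v_3 = (1, 0, 0, 0)ᵀ.
Then v_2 = N · v_3 = (0, -6, -4, 0)ᵀ.
Then v_1 = N · v_2 = (2, -8, -4, 0)ᵀ.

Sanity check: (A − (-4)·I) v_1 = (0, 0, 0, 0)ᵀ = 0. ✓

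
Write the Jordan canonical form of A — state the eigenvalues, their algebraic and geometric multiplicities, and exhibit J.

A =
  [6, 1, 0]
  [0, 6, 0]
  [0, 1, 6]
J_2(6) ⊕ J_1(6)

The characteristic polynomial is
  det(x·I − A) = x^3 - 18*x^2 + 108*x - 216 = (x - 6)^3

Eigenvalues and multiplicities (the geometric multiplicity of λ is n − rank(A − λI), which equals the number of Jordan blocks for λ):
  λ = 6: algebraic multiplicity = 3, geometric multiplicity = 2

Determining the block sizes for each eigenvalue:
  λ = 6: 2 blocks summing to 3 forces exactly one block of size 2 and the rest size 1 → block sizes [2, 1]

Assembling the blocks gives a Jordan form
J =
  [6, 1, 0]
  [0, 6, 0]
  [0, 0, 6]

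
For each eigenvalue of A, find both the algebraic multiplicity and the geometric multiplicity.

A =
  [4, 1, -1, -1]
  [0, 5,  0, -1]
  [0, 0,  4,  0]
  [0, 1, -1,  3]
λ = 4: alg = 4, geom = 2

Step 1 — factor the characteristic polynomial to read off the algebraic multiplicities:
  χ_A(x) = (x - 4)^4

Step 2 — compute geometric multiplicities via the rank-nullity identity g(λ) = n − rank(A − λI):
  rank(A − (4)·I) = 2, so dim ker(A − (4)·I) = n − 2 = 2

Summary:
  λ = 4: algebraic multiplicity = 4, geometric multiplicity = 2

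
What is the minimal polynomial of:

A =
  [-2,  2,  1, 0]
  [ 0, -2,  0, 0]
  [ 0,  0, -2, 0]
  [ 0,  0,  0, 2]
x^3 + 2*x^2 - 4*x - 8

The characteristic polynomial is χ_A(x) = (x - 2)*(x + 2)^3, so the eigenvalues are known. The minimal polynomial is
  m_A(x) = Π_λ (x − λ)^{k_λ}
where k_λ is the size of the *largest* Jordan block for λ (equivalently, the smallest k with (A − λI)^k v = 0 for every generalised eigenvector v of λ).

  λ = -2: largest Jordan block has size 2, contributing (x + 2)^2
  λ = 2: largest Jordan block has size 1, contributing (x − 2)

So m_A(x) = (x - 2)*(x + 2)^2 = x^3 + 2*x^2 - 4*x - 8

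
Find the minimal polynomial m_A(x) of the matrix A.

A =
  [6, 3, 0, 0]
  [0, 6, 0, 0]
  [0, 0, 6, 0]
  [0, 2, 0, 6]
x^2 - 12*x + 36

The characteristic polynomial is χ_A(x) = (x - 6)^4, so the eigenvalues are known. The minimal polynomial is
  m_A(x) = Π_λ (x − λ)^{k_λ}
where k_λ is the size of the *largest* Jordan block for λ (equivalently, the smallest k with (A − λI)^k v = 0 for every generalised eigenvector v of λ).

  λ = 6: largest Jordan block has size 2, contributing (x − 6)^2

So m_A(x) = (x - 6)^2 = x^2 - 12*x + 36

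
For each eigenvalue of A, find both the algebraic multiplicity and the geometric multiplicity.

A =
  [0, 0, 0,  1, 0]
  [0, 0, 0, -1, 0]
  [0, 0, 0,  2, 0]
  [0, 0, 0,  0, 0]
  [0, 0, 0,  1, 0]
λ = 0: alg = 5, geom = 4

Step 1 — factor the characteristic polynomial to read off the algebraic multiplicities:
  χ_A(x) = x^5

Step 2 — compute geometric multiplicities via the rank-nullity identity g(λ) = n − rank(A − λI):
  rank(A − (0)·I) = 1, so dim ker(A − (0)·I) = n − 1 = 4

Summary:
  λ = 0: algebraic multiplicity = 5, geometric multiplicity = 4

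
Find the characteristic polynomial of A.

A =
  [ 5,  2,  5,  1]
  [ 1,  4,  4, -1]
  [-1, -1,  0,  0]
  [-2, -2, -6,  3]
x^4 - 12*x^3 + 54*x^2 - 108*x + 81

Expanding det(x·I − A) (e.g. by cofactor expansion or by noting that A is similar to its Jordan form J, which has the same characteristic polynomial as A) gives
  χ_A(x) = x^4 - 12*x^3 + 54*x^2 - 108*x + 81
which factors as (x - 3)^4. The eigenvalues (with algebraic multiplicities) are λ = 3 with multiplicity 4.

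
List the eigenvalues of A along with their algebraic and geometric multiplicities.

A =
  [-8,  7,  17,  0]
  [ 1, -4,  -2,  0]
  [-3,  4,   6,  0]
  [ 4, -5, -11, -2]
λ = -2: alg = 4, geom = 2

Step 1 — factor the characteristic polynomial to read off the algebraic multiplicities:
  χ_A(x) = (x + 2)^4

Step 2 — compute geometric multiplicities via the rank-nullity identity g(λ) = n − rank(A − λI):
  rank(A − (-2)·I) = 2, so dim ker(A − (-2)·I) = n − 2 = 2

Summary:
  λ = -2: algebraic multiplicity = 4, geometric multiplicity = 2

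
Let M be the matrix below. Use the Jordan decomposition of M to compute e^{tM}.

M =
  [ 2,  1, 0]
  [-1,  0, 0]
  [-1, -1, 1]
e^{tM} =
  [t*exp(t) + exp(t), t*exp(t), 0]
  [-t*exp(t), -t*exp(t) + exp(t), 0]
  [-t*exp(t), -t*exp(t), exp(t)]

Strategy: write M = P · J · P⁻¹ where J is a Jordan canonical form, so e^{tM} = P · e^{tJ} · P⁻¹, and e^{tJ} can be computed block-by-block.

M has Jordan form
J =
  [1, 1, 0]
  [0, 1, 0]
  [0, 0, 1]
(up to reordering of blocks).

Per-block formulas:
  For a 1×1 block at λ = 1: exp(t · [1]) = [e^(1t)].
  For a 2×2 Jordan block J_2(1): exp(t · J_2(1)) = e^(1t)·(I + t·N), where N is the 2×2 nilpotent shift.

After assembling e^{tJ} and conjugating by P, we get:

e^{tM} =
  [t*exp(t) + exp(t), t*exp(t), 0]
  [-t*exp(t), -t*exp(t) + exp(t), 0]
  [-t*exp(t), -t*exp(t), exp(t)]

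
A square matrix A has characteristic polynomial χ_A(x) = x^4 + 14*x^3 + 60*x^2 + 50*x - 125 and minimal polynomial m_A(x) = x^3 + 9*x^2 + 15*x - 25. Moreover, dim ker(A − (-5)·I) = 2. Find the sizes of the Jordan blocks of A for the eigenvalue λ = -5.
Block sizes for λ = -5: [2, 1]

Step 1 — from the characteristic polynomial, algebraic multiplicity of λ = -5 is 3. From dim ker(A − (-5)·I) = 2, there are exactly 2 Jordan blocks for λ = -5.
Step 2 — from the minimal polynomial, the factor (x + 5)^2 tells us the largest block for λ = -5 has size 2.
Step 3 — with total size 3, 2 blocks, and largest block 2, the block sizes (in nonincreasing order) are [2, 1].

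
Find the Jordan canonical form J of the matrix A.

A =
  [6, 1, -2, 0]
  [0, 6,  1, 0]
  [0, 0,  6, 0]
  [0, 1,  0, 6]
J_3(6) ⊕ J_1(6)

The characteristic polynomial is
  det(x·I − A) = x^4 - 24*x^3 + 216*x^2 - 864*x + 1296 = (x - 6)^4

Eigenvalues and multiplicities (the geometric multiplicity of λ is n − rank(A − λI), which equals the number of Jordan blocks for λ):
  λ = 6: algebraic multiplicity = 4, geometric multiplicity = 2

Determining the block sizes for each eigenvalue:
  λ = 6: with am = 4 and gm = 2, the partition is not yet determined (e.g. several partitions of 4 into 2 parts exist). Let N = A − (6)·I. Computing rank(N^1) = 2, rank(N^2) = 1, rank(N^3) = 0; the number of blocks of size ≥ j is rank(N^{j−1}) − rank(N^j), giving [2, 1, 1]. So we have 1 block(s) of size 3, 1 block(s) of size 1 → block sizes [3, 1]

Assembling the blocks gives a Jordan form
J =
  [6, 1, 0, 0]
  [0, 6, 1, 0]
  [0, 0, 6, 0]
  [0, 0, 0, 6]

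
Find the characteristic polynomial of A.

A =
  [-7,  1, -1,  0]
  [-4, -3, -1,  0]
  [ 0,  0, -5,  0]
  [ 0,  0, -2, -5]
x^4 + 20*x^3 + 150*x^2 + 500*x + 625

Expanding det(x·I − A) (e.g. by cofactor expansion or by noting that A is similar to its Jordan form J, which has the same characteristic polynomial as A) gives
  χ_A(x) = x^4 + 20*x^3 + 150*x^2 + 500*x + 625
which factors as (x + 5)^4. The eigenvalues (with algebraic multiplicities) are λ = -5 with multiplicity 4.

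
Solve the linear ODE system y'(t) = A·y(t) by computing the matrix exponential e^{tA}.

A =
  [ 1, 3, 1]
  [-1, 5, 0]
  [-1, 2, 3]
e^{tA} =
  [-2*t*exp(3*t) + exp(3*t), t^2*exp(3*t) + 3*t*exp(3*t), -t^2*exp(3*t) + t*exp(3*t)]
  [-t*exp(3*t), t^2*exp(3*t)/2 + 2*t*exp(3*t) + exp(3*t), -t^2*exp(3*t)/2]
  [-t*exp(3*t), t^2*exp(3*t)/2 + 2*t*exp(3*t), -t^2*exp(3*t)/2 + exp(3*t)]

Strategy: write A = P · J · P⁻¹ where J is a Jordan canonical form, so e^{tA} = P · e^{tJ} · P⁻¹, and e^{tJ} can be computed block-by-block.

A has Jordan form
J =
  [3, 1, 0]
  [0, 3, 1]
  [0, 0, 3]
(up to reordering of blocks).

Per-block formulas:
  For a 3×3 Jordan block J_3(3): exp(t · J_3(3)) = e^(3t)·(I + t·N + (t^2/2)·N^2), where N is the 3×3 nilpotent shift.

After assembling e^{tJ} and conjugating by P, we get:

e^{tA} =
  [-2*t*exp(3*t) + exp(3*t), t^2*exp(3*t) + 3*t*exp(3*t), -t^2*exp(3*t) + t*exp(3*t)]
  [-t*exp(3*t), t^2*exp(3*t)/2 + 2*t*exp(3*t) + exp(3*t), -t^2*exp(3*t)/2]
  [-t*exp(3*t), t^2*exp(3*t)/2 + 2*t*exp(3*t), -t^2*exp(3*t)/2 + exp(3*t)]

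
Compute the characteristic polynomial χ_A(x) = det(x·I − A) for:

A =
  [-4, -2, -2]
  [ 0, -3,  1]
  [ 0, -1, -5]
x^3 + 12*x^2 + 48*x + 64

Expanding det(x·I − A) (e.g. by cofactor expansion or by noting that A is similar to its Jordan form J, which has the same characteristic polynomial as A) gives
  χ_A(x) = x^3 + 12*x^2 + 48*x + 64
which factors as (x + 4)^3. The eigenvalues (with algebraic multiplicities) are λ = -4 with multiplicity 3.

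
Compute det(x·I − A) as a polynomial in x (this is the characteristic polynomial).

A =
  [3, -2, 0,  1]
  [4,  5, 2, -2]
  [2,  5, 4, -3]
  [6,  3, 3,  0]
x^4 - 12*x^3 + 54*x^2 - 108*x + 81

Expanding det(x·I − A) (e.g. by cofactor expansion or by noting that A is similar to its Jordan form J, which has the same characteristic polynomial as A) gives
  χ_A(x) = x^4 - 12*x^3 + 54*x^2 - 108*x + 81
which factors as (x - 3)^4. The eigenvalues (with algebraic multiplicities) are λ = 3 with multiplicity 4.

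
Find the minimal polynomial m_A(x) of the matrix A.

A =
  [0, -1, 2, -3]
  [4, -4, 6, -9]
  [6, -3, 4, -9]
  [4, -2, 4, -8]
x^3 + 6*x^2 + 12*x + 8

The characteristic polynomial is χ_A(x) = (x + 2)^4, so the eigenvalues are known. The minimal polynomial is
  m_A(x) = Π_λ (x − λ)^{k_λ}
where k_λ is the size of the *largest* Jordan block for λ (equivalently, the smallest k with (A − λI)^k v = 0 for every generalised eigenvector v of λ).

  λ = -2: largest Jordan block has size 3, contributing (x + 2)^3

So m_A(x) = (x + 2)^3 = x^3 + 6*x^2 + 12*x + 8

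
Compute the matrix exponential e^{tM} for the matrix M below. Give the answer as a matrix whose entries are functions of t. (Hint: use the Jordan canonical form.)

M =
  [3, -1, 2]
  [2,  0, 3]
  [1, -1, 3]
e^{tM} =
  [t^2*exp(2*t)/2 + t*exp(2*t) + exp(2*t), -t^2*exp(2*t)/2 - t*exp(2*t), t^2*exp(2*t)/2 + 2*t*exp(2*t)]
  [t^2*exp(2*t)/2 + 2*t*exp(2*t), -t^2*exp(2*t)/2 - 2*t*exp(2*t) + exp(2*t), t^2*exp(2*t)/2 + 3*t*exp(2*t)]
  [t*exp(2*t), -t*exp(2*t), t*exp(2*t) + exp(2*t)]

Strategy: write M = P · J · P⁻¹ where J is a Jordan canonical form, so e^{tM} = P · e^{tJ} · P⁻¹, and e^{tJ} can be computed block-by-block.

M has Jordan form
J =
  [2, 1, 0]
  [0, 2, 1]
  [0, 0, 2]
(up to reordering of blocks).

Per-block formulas:
  For a 3×3 Jordan block J_3(2): exp(t · J_3(2)) = e^(2t)·(I + t·N + (t^2/2)·N^2), where N is the 3×3 nilpotent shift.

After assembling e^{tJ} and conjugating by P, we get:

e^{tM} =
  [t^2*exp(2*t)/2 + t*exp(2*t) + exp(2*t), -t^2*exp(2*t)/2 - t*exp(2*t), t^2*exp(2*t)/2 + 2*t*exp(2*t)]
  [t^2*exp(2*t)/2 + 2*t*exp(2*t), -t^2*exp(2*t)/2 - 2*t*exp(2*t) + exp(2*t), t^2*exp(2*t)/2 + 3*t*exp(2*t)]
  [t*exp(2*t), -t*exp(2*t), t*exp(2*t) + exp(2*t)]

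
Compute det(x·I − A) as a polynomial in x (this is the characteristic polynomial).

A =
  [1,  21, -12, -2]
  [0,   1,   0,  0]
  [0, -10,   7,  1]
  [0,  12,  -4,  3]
x^4 - 12*x^3 + 46*x^2 - 60*x + 25

Expanding det(x·I − A) (e.g. by cofactor expansion or by noting that A is similar to its Jordan form J, which has the same characteristic polynomial as A) gives
  χ_A(x) = x^4 - 12*x^3 + 46*x^2 - 60*x + 25
which factors as (x - 5)^2*(x - 1)^2. The eigenvalues (with algebraic multiplicities) are λ = 1 with multiplicity 2, λ = 5 with multiplicity 2.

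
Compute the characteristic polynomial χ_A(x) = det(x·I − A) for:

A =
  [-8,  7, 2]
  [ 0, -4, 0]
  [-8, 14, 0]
x^3 + 12*x^2 + 48*x + 64

Expanding det(x·I − A) (e.g. by cofactor expansion or by noting that A is similar to its Jordan form J, which has the same characteristic polynomial as A) gives
  χ_A(x) = x^3 + 12*x^2 + 48*x + 64
which factors as (x + 4)^3. The eigenvalues (with algebraic multiplicities) are λ = -4 with multiplicity 3.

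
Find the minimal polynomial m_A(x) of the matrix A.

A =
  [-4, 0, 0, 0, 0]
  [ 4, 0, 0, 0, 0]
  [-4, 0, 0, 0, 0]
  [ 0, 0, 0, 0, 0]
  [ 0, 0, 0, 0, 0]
x^2 + 4*x

The characteristic polynomial is χ_A(x) = x^4*(x + 4), so the eigenvalues are known. The minimal polynomial is
  m_A(x) = Π_λ (x − λ)^{k_λ}
where k_λ is the size of the *largest* Jordan block for λ (equivalently, the smallest k with (A − λI)^k v = 0 for every generalised eigenvector v of λ).

  λ = -4: largest Jordan block has size 1, contributing (x + 4)
  λ = 0: largest Jordan block has size 1, contributing (x − 0)

So m_A(x) = x*(x + 4) = x^2 + 4*x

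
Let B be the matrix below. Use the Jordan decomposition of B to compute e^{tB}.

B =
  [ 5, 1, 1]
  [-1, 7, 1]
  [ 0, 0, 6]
e^{tB} =
  [-t*exp(6*t) + exp(6*t), t*exp(6*t), t*exp(6*t)]
  [-t*exp(6*t), t*exp(6*t) + exp(6*t), t*exp(6*t)]
  [0, 0, exp(6*t)]

Strategy: write B = P · J · P⁻¹ where J is a Jordan canonical form, so e^{tB} = P · e^{tJ} · P⁻¹, and e^{tJ} can be computed block-by-block.

B has Jordan form
J =
  [6, 1, 0]
  [0, 6, 0]
  [0, 0, 6]
(up to reordering of blocks).

Per-block formulas:
  For a 1×1 block at λ = 6: exp(t · [6]) = [e^(6t)].
  For a 2×2 Jordan block J_2(6): exp(t · J_2(6)) = e^(6t)·(I + t·N), where N is the 2×2 nilpotent shift.

After assembling e^{tJ} and conjugating by P, we get:

e^{tB} =
  [-t*exp(6*t) + exp(6*t), t*exp(6*t), t*exp(6*t)]
  [-t*exp(6*t), t*exp(6*t) + exp(6*t), t*exp(6*t)]
  [0, 0, exp(6*t)]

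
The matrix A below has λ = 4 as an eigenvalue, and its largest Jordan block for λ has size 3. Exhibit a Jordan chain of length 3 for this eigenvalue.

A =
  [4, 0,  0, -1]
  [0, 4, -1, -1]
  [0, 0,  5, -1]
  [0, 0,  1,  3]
A Jordan chain for λ = 4 of length 3:
v_1 = (-1, -2, 0, 0)ᵀ
v_2 = (0, -1, 1, 1)ᵀ
v_3 = (0, 0, 1, 0)ᵀ

Let N = A − (4)·I. We want v_3 with N^3 v_3 = 0 but N^2 v_3 ≠ 0; then v_{j-1} := N · v_j for j = 3, …, 2.

Pick v_3 = (0, 0, 1, 0)ᵀ.
Then v_2 = N · v_3 = (0, -1, 1, 1)ᵀ.
Then v_1 = N · v_2 = (-1, -2, 0, 0)ᵀ.

Sanity check: (A − (4)·I) v_1 = (0, 0, 0, 0)ᵀ = 0. ✓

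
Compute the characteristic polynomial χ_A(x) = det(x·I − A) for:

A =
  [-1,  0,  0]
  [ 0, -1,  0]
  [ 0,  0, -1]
x^3 + 3*x^2 + 3*x + 1

Expanding det(x·I − A) (e.g. by cofactor expansion or by noting that A is similar to its Jordan form J, which has the same characteristic polynomial as A) gives
  χ_A(x) = x^3 + 3*x^2 + 3*x + 1
which factors as (x + 1)^3. The eigenvalues (with algebraic multiplicities) are λ = -1 with multiplicity 3.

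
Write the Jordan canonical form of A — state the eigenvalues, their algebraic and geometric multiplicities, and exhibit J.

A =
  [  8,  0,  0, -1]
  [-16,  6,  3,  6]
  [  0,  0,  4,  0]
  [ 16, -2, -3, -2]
J_3(4) ⊕ J_1(4)

The characteristic polynomial is
  det(x·I − A) = x^4 - 16*x^3 + 96*x^2 - 256*x + 256 = (x - 4)^4

Eigenvalues and multiplicities (the geometric multiplicity of λ is n − rank(A − λI), which equals the number of Jordan blocks for λ):
  λ = 4: algebraic multiplicity = 4, geometric multiplicity = 2

Determining the block sizes for each eigenvalue:
  λ = 4: with am = 4 and gm = 2, the partition is not yet determined (e.g. several partitions of 4 into 2 parts exist). Let N = A − (4)·I. Computing rank(N^1) = 2, rank(N^2) = 1, rank(N^3) = 0; the number of blocks of size ≥ j is rank(N^{j−1}) − rank(N^j), giving [2, 1, 1]. So we have 1 block(s) of size 3, 1 block(s) of size 1 → block sizes [3, 1]

Assembling the blocks gives a Jordan form
J =
  [4, 1, 0, 0]
  [0, 4, 1, 0]
  [0, 0, 4, 0]
  [0, 0, 0, 4]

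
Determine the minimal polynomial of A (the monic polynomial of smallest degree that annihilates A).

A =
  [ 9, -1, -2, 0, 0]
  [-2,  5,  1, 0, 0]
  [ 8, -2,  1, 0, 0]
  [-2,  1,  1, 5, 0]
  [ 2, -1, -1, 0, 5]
x^3 - 15*x^2 + 75*x - 125

The characteristic polynomial is χ_A(x) = (x - 5)^5, so the eigenvalues are known. The minimal polynomial is
  m_A(x) = Π_λ (x − λ)^{k_λ}
where k_λ is the size of the *largest* Jordan block for λ (equivalently, the smallest k with (A − λI)^k v = 0 for every generalised eigenvector v of λ).

  λ = 5: largest Jordan block has size 3, contributing (x − 5)^3

So m_A(x) = (x - 5)^3 = x^3 - 15*x^2 + 75*x - 125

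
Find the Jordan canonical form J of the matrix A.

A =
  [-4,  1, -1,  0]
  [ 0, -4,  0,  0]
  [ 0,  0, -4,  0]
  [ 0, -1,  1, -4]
J_2(-4) ⊕ J_1(-4) ⊕ J_1(-4)

The characteristic polynomial is
  det(x·I − A) = x^4 + 16*x^3 + 96*x^2 + 256*x + 256 = (x + 4)^4

Eigenvalues and multiplicities (the geometric multiplicity of λ is n − rank(A − λI), which equals the number of Jordan blocks for λ):
  λ = -4: algebraic multiplicity = 4, geometric multiplicity = 3

Determining the block sizes for each eigenvalue:
  λ = -4: 3 blocks summing to 4 forces exactly one block of size 2 and the rest size 1 → block sizes [2, 1, 1]

Assembling the blocks gives a Jordan form
J =
  [-4,  1,  0,  0]
  [ 0, -4,  0,  0]
  [ 0,  0, -4,  0]
  [ 0,  0,  0, -4]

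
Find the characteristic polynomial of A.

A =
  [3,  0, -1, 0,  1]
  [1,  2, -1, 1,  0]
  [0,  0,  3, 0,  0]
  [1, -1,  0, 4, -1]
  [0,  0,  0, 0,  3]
x^5 - 15*x^4 + 90*x^3 - 270*x^2 + 405*x - 243

Expanding det(x·I − A) (e.g. by cofactor expansion or by noting that A is similar to its Jordan form J, which has the same characteristic polynomial as A) gives
  χ_A(x) = x^5 - 15*x^4 + 90*x^3 - 270*x^2 + 405*x - 243
which factors as (x - 3)^5. The eigenvalues (with algebraic multiplicities) are λ = 3 with multiplicity 5.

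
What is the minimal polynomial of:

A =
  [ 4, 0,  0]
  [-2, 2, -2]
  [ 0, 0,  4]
x^2 - 6*x + 8

The characteristic polynomial is χ_A(x) = (x - 4)^2*(x - 2), so the eigenvalues are known. The minimal polynomial is
  m_A(x) = Π_λ (x − λ)^{k_λ}
where k_λ is the size of the *largest* Jordan block for λ (equivalently, the smallest k with (A − λI)^k v = 0 for every generalised eigenvector v of λ).

  λ = 2: largest Jordan block has size 1, contributing (x − 2)
  λ = 4: largest Jordan block has size 1, contributing (x − 4)

So m_A(x) = (x - 4)*(x - 2) = x^2 - 6*x + 8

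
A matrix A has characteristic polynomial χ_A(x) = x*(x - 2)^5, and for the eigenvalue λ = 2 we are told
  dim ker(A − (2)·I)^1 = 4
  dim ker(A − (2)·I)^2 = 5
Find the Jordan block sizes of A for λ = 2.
Block sizes for λ = 2: [2, 1, 1, 1]

From the dimensions of kernels of powers, the number of Jordan blocks of size at least j is d_j − d_{j−1} where d_j = dim ker(N^j) (with d_0 = 0). Computing the differences gives [4, 1].
The number of blocks of size exactly k is (#blocks of size ≥ k) − (#blocks of size ≥ k + 1), so the partition is: 3 block(s) of size 1, 1 block(s) of size 2.
In nonincreasing order the block sizes are [2, 1, 1, 1].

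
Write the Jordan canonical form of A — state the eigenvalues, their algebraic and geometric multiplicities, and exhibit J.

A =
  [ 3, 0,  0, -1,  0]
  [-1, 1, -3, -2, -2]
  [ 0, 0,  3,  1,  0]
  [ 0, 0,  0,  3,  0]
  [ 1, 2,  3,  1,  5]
J_2(3) ⊕ J_2(3) ⊕ J_1(3)

The characteristic polynomial is
  det(x·I − A) = x^5 - 15*x^4 + 90*x^3 - 270*x^2 + 405*x - 243 = (x - 3)^5

Eigenvalues and multiplicities (the geometric multiplicity of λ is n − rank(A − λI), which equals the number of Jordan blocks for λ):
  λ = 3: algebraic multiplicity = 5, geometric multiplicity = 3

Determining the block sizes for each eigenvalue:
  λ = 3: with am = 5 and gm = 3, the partition is not yet determined (e.g. several partitions of 5 into 3 parts exist). Let N = A − (3)·I. Computing rank(N^1) = 2, rank(N^2) = 0; the number of blocks of size ≥ j is rank(N^{j−1}) − rank(N^j), giving [3, 2]. So we have 2 block(s) of size 2, 1 block(s) of size 1 → block sizes [2, 2, 1]

Assembling the blocks gives a Jordan form
J =
  [3, 1, 0, 0, 0]
  [0, 3, 0, 0, 0]
  [0, 0, 3, 1, 0]
  [0, 0, 0, 3, 0]
  [0, 0, 0, 0, 3]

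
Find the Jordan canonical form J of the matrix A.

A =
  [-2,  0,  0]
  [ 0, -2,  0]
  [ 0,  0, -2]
J_1(-2) ⊕ J_1(-2) ⊕ J_1(-2)

The characteristic polynomial is
  det(x·I − A) = x^3 + 6*x^2 + 12*x + 8 = (x + 2)^3

Eigenvalues and multiplicities (the geometric multiplicity of λ is n − rank(A − λI), which equals the number of Jordan blocks for λ):
  λ = -2: algebraic multiplicity = 3, geometric multiplicity = 3

Determining the block sizes for each eigenvalue:
  λ = -2: gm = am = 3, so every block has size 1 → block sizes [1, 1, 1]

Assembling the blocks gives a Jordan form
J =
  [-2,  0,  0]
  [ 0, -2,  0]
  [ 0,  0, -2]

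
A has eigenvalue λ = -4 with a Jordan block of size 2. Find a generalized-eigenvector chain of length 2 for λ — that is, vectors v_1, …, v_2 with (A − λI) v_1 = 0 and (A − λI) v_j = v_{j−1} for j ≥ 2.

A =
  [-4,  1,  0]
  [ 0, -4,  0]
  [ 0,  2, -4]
A Jordan chain for λ = -4 of length 2:
v_1 = (1, 0, 2)ᵀ
v_2 = (0, 1, 0)ᵀ

Let N = A − (-4)·I. We want v_2 with N^2 v_2 = 0 but N^1 v_2 ≠ 0; then v_{j-1} := N · v_j for j = 2, …, 2.

Pick v_2 = (0, 1, 0)ᵀ.
Then v_1 = N · v_2 = (1, 0, 2)ᵀ.

Sanity check: (A − (-4)·I) v_1 = (0, 0, 0)ᵀ = 0. ✓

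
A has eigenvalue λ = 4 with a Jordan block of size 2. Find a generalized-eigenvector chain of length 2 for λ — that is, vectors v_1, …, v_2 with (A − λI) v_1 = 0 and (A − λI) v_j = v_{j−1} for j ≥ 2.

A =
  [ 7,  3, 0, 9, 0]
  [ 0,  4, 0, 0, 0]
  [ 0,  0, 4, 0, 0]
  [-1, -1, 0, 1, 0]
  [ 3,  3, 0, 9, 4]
A Jordan chain for λ = 4 of length 2:
v_1 = (3, 0, 0, -1, 3)ᵀ
v_2 = (1, 0, 0, 0, 0)ᵀ

Let N = A − (4)·I. We want v_2 with N^2 v_2 = 0 but N^1 v_2 ≠ 0; then v_{j-1} := N · v_j for j = 2, …, 2.

Pick v_2 = (1, 0, 0, 0, 0)ᵀ.
Then v_1 = N · v_2 = (3, 0, 0, -1, 3)ᵀ.

Sanity check: (A − (4)·I) v_1 = (0, 0, 0, 0, 0)ᵀ = 0. ✓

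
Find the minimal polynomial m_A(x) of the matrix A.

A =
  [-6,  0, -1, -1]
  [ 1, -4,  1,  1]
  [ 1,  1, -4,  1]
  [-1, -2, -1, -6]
x^3 + 15*x^2 + 75*x + 125

The characteristic polynomial is χ_A(x) = (x + 5)^4, so the eigenvalues are known. The minimal polynomial is
  m_A(x) = Π_λ (x − λ)^{k_λ}
where k_λ is the size of the *largest* Jordan block for λ (equivalently, the smallest k with (A − λI)^k v = 0 for every generalised eigenvector v of λ).

  λ = -5: largest Jordan block has size 3, contributing (x + 5)^3

So m_A(x) = (x + 5)^3 = x^3 + 15*x^2 + 75*x + 125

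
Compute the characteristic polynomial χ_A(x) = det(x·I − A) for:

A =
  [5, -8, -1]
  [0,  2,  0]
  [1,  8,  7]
x^3 - 14*x^2 + 60*x - 72

Expanding det(x·I − A) (e.g. by cofactor expansion or by noting that A is similar to its Jordan form J, which has the same characteristic polynomial as A) gives
  χ_A(x) = x^3 - 14*x^2 + 60*x - 72
which factors as (x - 6)^2*(x - 2). The eigenvalues (with algebraic multiplicities) are λ = 2 with multiplicity 1, λ = 6 with multiplicity 2.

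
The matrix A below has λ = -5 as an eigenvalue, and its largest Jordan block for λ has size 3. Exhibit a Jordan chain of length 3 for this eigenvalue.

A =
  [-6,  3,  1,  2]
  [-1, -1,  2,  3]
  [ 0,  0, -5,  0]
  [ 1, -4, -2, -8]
A Jordan chain for λ = -5 of length 3:
v_1 = (1, 1, 0, -1)ᵀ
v_2 = (3, 4, 0, -4)ᵀ
v_3 = (0, 1, 0, 0)ᵀ

Let N = A − (-5)·I. We want v_3 with N^3 v_3 = 0 but N^2 v_3 ≠ 0; then v_{j-1} := N · v_j for j = 3, …, 2.

Pick v_3 = (0, 1, 0, 0)ᵀ.
Then v_2 = N · v_3 = (3, 4, 0, -4)ᵀ.
Then v_1 = N · v_2 = (1, 1, 0, -1)ᵀ.

Sanity check: (A − (-5)·I) v_1 = (0, 0, 0, 0)ᵀ = 0. ✓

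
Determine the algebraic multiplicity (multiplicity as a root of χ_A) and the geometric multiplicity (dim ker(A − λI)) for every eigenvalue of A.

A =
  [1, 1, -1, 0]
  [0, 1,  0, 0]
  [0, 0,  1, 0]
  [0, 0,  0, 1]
λ = 1: alg = 4, geom = 3

Step 1 — factor the characteristic polynomial to read off the algebraic multiplicities:
  χ_A(x) = (x - 1)^4

Step 2 — compute geometric multiplicities via the rank-nullity identity g(λ) = n − rank(A − λI):
  rank(A − (1)·I) = 1, so dim ker(A − (1)·I) = n − 1 = 3

Summary:
  λ = 1: algebraic multiplicity = 4, geometric multiplicity = 3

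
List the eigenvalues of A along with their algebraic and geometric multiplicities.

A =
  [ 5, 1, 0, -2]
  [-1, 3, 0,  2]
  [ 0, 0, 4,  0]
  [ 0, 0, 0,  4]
λ = 4: alg = 4, geom = 3

Step 1 — factor the characteristic polynomial to read off the algebraic multiplicities:
  χ_A(x) = (x - 4)^4

Step 2 — compute geometric multiplicities via the rank-nullity identity g(λ) = n − rank(A − λI):
  rank(A − (4)·I) = 1, so dim ker(A − (4)·I) = n − 1 = 3

Summary:
  λ = 4: algebraic multiplicity = 4, geometric multiplicity = 3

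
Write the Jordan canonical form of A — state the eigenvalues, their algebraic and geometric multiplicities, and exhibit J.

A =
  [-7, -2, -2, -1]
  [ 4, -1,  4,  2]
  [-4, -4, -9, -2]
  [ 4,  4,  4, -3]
J_2(-5) ⊕ J_1(-5) ⊕ J_1(-5)

The characteristic polynomial is
  det(x·I − A) = x^4 + 20*x^3 + 150*x^2 + 500*x + 625 = (x + 5)^4

Eigenvalues and multiplicities (the geometric multiplicity of λ is n − rank(A − λI), which equals the number of Jordan blocks for λ):
  λ = -5: algebraic multiplicity = 4, geometric multiplicity = 3

Determining the block sizes for each eigenvalue:
  λ = -5: 3 blocks summing to 4 forces exactly one block of size 2 and the rest size 1 → block sizes [2, 1, 1]

Assembling the blocks gives a Jordan form
J =
  [-5,  1,  0,  0]
  [ 0, -5,  0,  0]
  [ 0,  0, -5,  0]
  [ 0,  0,  0, -5]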